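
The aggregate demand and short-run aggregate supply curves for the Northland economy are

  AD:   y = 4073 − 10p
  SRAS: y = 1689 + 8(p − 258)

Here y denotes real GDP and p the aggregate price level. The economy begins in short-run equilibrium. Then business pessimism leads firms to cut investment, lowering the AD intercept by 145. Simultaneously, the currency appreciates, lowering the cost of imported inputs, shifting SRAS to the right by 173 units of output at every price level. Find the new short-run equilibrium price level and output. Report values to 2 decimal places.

p = 229.44, y = 1633.56

After both shocks: AD is y = 3928 − 10p and SRAS is y = 8p − 202.
Setting them equal: 4130 = 18p, so p = 229.44.
Substituting into AD, y = 1633.56.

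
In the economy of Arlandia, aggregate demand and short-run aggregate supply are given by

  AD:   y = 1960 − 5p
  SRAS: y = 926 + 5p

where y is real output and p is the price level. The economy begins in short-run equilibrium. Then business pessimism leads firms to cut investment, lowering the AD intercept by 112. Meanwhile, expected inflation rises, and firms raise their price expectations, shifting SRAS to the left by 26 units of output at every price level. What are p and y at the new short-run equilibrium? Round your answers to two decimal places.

After both shocks: AD is y = 1848 − 5p and SRAS is y = 900 + 5p.
Setting them equal: 948 = 10p, so p = 94.80.
Substituting into AD, y = 1374.00.

p = 94.80, y = 1374.00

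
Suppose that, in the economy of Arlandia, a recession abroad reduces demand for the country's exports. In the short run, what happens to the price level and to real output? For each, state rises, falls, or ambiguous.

Price level: falls; output: falls

This is a negative demand shock: AD shifts left.
Moving along the upward-sloping SRAS curve, P falls and Y falls.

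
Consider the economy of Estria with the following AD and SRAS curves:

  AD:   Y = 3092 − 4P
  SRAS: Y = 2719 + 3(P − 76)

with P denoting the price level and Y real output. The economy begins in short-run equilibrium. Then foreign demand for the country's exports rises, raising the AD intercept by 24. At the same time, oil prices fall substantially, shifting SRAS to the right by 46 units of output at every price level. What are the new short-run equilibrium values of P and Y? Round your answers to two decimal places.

After both shocks: AD is Y = 3116 − 4P and SRAS is Y = 2537 + 3P.
Setting them equal: 579 = 7P, so P = 82.71.
Substituting into AD, Y = 2785.14.

P = 82.71, Y = 2785.14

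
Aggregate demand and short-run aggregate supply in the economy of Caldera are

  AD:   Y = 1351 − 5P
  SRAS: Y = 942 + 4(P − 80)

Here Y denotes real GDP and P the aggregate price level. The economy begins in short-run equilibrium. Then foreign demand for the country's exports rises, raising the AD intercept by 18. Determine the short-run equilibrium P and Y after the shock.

P = 83, Y = 954

This is a positive demand shock: AD shifts right.
New AD: Y = 1369 − 5P.
SRAS can be written Y = 622 + 4P.
Set AD = SRAS: 1369 − 5P = 622 + 4P, so 747 = 9P and P = 83.
Y = 1369 − 5·83 = 954.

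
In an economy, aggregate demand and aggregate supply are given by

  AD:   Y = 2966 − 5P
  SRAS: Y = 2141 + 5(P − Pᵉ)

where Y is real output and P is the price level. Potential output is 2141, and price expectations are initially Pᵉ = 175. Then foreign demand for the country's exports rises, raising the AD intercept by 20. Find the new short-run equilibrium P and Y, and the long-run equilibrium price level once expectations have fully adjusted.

Short run: P = 172, Y = 2126. Long run: P = 169.

AD shifts right: new AD is Y = 2986 − 5P. With Pᵉ = 175, SRAS is Y = 1266 + 5P.
Short run: 2986 − 5P = 1266 + 5P gives 1720 = 10P, so P = 172 and Y = 2986 − 5·172 = 2126.
Y = 2126 is below potential 2141; expectations adjust and SRAS shifts right until Y = 2141.
Long run: on the new AD curve, 2141 = 2986 − 5P gives P = 169.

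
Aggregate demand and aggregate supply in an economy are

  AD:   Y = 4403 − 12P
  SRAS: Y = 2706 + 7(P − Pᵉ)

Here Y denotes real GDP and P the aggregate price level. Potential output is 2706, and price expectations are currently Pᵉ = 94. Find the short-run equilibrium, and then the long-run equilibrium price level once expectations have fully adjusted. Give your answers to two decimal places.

Short run: with Pᵉ = 94, SRAS is Y = 2048 + 7P. Setting AD = SRAS gives 2355 = 19P, so P = 123.95 and Y = 4403 − 12P = 2915.63.
Output 2915.63 is above potential 2706, so over time expected prices rise and SRAS shifts left until Y returns to 2706.
Long run: Y = 2706 on the AD curve gives 2706 = 4403 − 12P, so P = 141.42.

Short run: P = 123.95, Y = 2915.63. Long run: P = 141.42.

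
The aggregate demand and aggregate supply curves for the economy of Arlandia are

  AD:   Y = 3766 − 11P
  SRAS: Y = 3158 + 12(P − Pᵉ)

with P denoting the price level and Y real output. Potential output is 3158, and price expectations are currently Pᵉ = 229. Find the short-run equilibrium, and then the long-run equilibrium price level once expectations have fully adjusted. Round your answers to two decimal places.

Short run: with Pᵉ = 229, SRAS is Y = 410 + 12P. Setting AD = SRAS gives 3356 = 23P, so P = 145.91 and Y = 3766 − 11P = 2160.96.
Output 2160.96 is below potential 3158, so over time expected prices fall and SRAS shifts right until Y returns to 3158.
Long run: Y = 3158 on the AD curve gives 3158 = 3766 − 11P, so P = 55.27.

Short run: P = 145.91, Y = 2160.96. Long run: P = 55.27.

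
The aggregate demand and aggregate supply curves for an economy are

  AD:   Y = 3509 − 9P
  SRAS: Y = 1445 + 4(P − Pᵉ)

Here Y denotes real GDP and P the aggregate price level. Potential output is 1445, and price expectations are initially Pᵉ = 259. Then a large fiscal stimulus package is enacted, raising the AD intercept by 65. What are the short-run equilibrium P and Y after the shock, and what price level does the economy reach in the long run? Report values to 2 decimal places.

Short run: P = 243.46, Y = 1382.85. Long run: P = 236.56.

AD shifts right: new AD is Y = 3574 − 9P. With Pᵉ = 259, SRAS is Y = 409 + 4P.
Short run: 3574 − 9P = 409 + 4P gives 3165 = 13P, so P = 243.46 and Y = 3574 − 9P = 1382.85.
Y = 1382.85 is below potential 1445; expectations adjust and SRAS shifts right until Y = 1445.
Long run: on the new AD curve, 1445 = 3574 − 9P gives P = 236.56.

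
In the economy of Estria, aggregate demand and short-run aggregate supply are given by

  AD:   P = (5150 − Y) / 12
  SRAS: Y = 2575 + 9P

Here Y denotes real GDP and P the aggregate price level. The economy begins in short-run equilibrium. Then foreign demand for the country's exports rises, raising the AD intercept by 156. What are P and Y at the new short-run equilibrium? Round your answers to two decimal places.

This is a positive demand shock: AD shifts right.
New AD: Y = 5306 − 12P.
Set AD = SRAS: 5306 − 12P = 2575 + 9P, so 2731 = 21P and P = 130.05.
Substituting into AD, Y = 3745.43.

P = 130.05, Y = 3745.43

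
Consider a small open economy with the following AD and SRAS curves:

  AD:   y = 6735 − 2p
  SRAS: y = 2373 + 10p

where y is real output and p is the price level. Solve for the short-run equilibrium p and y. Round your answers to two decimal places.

p = 363.50, y = 6008.00

Set AD = SRAS: 6735 − 2p = 2373 + 10p, so 4362 = 12p and p = 363.50.
Substituting into AD, y = 6735 − 2p = 6008.00.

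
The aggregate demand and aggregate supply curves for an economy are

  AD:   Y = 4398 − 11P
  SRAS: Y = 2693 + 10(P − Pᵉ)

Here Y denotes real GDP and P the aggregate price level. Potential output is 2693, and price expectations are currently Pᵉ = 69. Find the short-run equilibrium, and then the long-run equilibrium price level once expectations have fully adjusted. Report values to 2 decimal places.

Short run: P = 114.05, Y = 3143.48. Long run: P = 155.00.

Short run: with Pᵉ = 69, SRAS is Y = 2003 + 10P. Setting AD = SRAS gives 2395 = 21P, so P = 114.05 and Y = 4398 − 11P = 3143.48.
Output 3143.48 is above potential 2693, so over time expected prices rise and SRAS shifts left until Y returns to 2693.
Long run: Y = 2693 on the AD curve gives 2693 = 4398 − 11P, so P = 155.00.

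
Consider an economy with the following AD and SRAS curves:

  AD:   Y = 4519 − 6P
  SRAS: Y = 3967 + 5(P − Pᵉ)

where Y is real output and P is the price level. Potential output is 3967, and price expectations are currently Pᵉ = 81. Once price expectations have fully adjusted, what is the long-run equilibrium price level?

Long-run P = 92

Short run: with Pᵉ = 81, SRAS is Y = 3562 + 5P. Setting AD = SRAS gives 957 = 11P, so P = 87 and Y = 4519 − 6·87 = 3997.
Output 3997 is above potential 3967, so over time expected prices rise and SRAS shifts left until Y returns to 3967.
Long run: Y = 3967 on the AD curve gives 3967 = 4519 − 6P, so P = 92.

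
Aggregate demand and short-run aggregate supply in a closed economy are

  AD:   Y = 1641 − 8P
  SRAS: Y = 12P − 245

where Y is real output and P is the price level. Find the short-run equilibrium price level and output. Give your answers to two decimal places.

P = 94.30, Y = 886.60

Set AD = SRAS: 1641 − 8P = 12P − 245, so 1886 = 20P and P = 94.30.
Substituting into AD, Y = 1641 − 8P = 886.60.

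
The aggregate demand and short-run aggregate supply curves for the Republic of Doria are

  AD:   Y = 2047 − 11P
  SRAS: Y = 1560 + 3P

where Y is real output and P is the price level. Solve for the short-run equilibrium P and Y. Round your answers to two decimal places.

Set AD = SRAS: 2047 − 11P = 1560 + 3P, so 487 = 14P and P = 34.79.
Substituting into AD, Y = 2047 − 11P = 1664.36.

P = 34.79, Y = 1664.36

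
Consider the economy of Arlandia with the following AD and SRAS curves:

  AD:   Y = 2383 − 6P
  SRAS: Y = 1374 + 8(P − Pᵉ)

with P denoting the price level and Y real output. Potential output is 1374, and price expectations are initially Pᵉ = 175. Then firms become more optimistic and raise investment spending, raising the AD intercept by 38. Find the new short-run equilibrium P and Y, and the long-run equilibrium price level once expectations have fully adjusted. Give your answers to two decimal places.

Short run: P = 174.79, Y = 1372.29. Long run: P = 174.50.

AD shifts right: new AD is Y = 2421 − 6P. With Pᵉ = 175, SRAS is Y = 8P − 26.
Short run: 2421 − 6P = 8P − 26 gives 2447 = 14P, so P = 174.79 and Y = 2421 − 6P = 1372.29.
Y = 1372.29 is below potential 1374; expectations adjust and SRAS shifts right until Y = 1374.
Long run: on the new AD curve, 1374 = 2421 − 6P gives P = 174.50.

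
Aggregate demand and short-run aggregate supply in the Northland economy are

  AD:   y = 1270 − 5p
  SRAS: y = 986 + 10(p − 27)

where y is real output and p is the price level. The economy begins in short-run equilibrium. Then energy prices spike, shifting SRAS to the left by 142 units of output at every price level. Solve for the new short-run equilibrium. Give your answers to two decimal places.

This is a negative supply shock: SRAS shifts left.
New SRAS: y = 574 + 10p.
Set AD = SRAS: 1270 − 5p = 574 + 10p, so 696 = 15p and p = 46.40.
Substituting into AD, y = 1038.00.

p = 46.40, y = 1038.00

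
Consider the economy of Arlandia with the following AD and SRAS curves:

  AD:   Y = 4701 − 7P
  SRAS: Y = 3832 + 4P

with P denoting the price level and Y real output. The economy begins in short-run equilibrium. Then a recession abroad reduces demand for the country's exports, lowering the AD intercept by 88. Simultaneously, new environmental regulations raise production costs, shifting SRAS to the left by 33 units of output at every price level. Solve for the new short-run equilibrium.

P = 74, Y = 4095

After both shocks: AD is Y = 4613 − 7P and SRAS is Y = 3799 + 4P.
Setting them equal: 814 = 11P, so P = 74.
Y = 4613 − 7·74 = 4095.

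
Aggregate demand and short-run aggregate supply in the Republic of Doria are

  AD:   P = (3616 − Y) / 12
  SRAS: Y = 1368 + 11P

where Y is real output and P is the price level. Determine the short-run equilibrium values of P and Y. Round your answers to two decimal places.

P = 97.74, Y = 2443.13

Rearrange AD to Y = 3616 − 12P.
Set AD = SRAS: 3616 − 12P = 1368 + 11P, so 2248 = 23P and P = 97.74.
Substituting into AD, Y = 3616 − 12P = 2443.13.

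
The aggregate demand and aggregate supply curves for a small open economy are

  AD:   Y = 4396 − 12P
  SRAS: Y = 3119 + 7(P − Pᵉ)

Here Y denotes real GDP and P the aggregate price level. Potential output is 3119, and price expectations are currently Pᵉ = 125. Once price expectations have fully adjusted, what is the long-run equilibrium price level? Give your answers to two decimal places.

Short run: with Pᵉ = 125, SRAS is Y = 2244 + 7P. Setting AD = SRAS gives 2152 = 19P, so P = 113.26 and Y = 4396 − 12P = 3036.84.
Output 3036.84 is below potential 3119, so over time expected prices fall and SRAS shifts right until Y returns to 3119.
Long run: Y = 3119 on the AD curve gives 3119 = 4396 − 12P, so P = 106.42.

Long-run P = 106.42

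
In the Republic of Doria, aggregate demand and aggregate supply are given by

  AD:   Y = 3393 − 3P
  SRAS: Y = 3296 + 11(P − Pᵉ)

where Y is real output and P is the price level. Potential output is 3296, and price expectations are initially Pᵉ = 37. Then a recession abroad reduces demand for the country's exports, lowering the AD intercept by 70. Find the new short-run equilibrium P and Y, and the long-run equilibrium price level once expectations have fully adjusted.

AD shifts left: new AD is Y = 3323 − 3P. With Pᵉ = 37, SRAS is Y = 2889 + 11P.
Short run: 3323 − 3P = 2889 + 11P gives 434 = 14P, so P = 31 and Y = 3323 − 3·31 = 3230.
Y = 3230 is below potential 3296; expectations adjust and SRAS shifts right until Y = 3296.
Long run: on the new AD curve, 3296 = 3323 − 3P gives P = 9.

Short run: P = 31, Y = 3230. Long run: P = 9.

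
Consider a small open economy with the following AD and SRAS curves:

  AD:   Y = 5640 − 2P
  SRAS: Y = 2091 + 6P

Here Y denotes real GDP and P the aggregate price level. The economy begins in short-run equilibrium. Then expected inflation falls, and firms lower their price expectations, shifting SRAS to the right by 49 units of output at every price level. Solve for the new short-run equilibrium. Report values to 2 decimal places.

This is a positive supply shock: SRAS shifts right.
New SRAS: Y = 2140 + 6P.
Set AD = SRAS: 5640 − 2P = 2140 + 6P, so 3500 = 8P and P = 437.50.
Substituting into AD, Y = 4765.00.

P = 437.50, Y = 4765.00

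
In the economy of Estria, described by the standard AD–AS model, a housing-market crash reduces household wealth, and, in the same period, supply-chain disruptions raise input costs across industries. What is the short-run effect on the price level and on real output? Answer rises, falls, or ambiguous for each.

Price level: ambiguous; output: falls

The first event is a negative demand shock: AD shifts left, which by itself pushes P down and Y down.
The second is an adverse supply shock: SRAS shifts left, which by itself pushes P up and Y down.
The two shocks push P in opposite directions, so the effect on P is ambiguous. Both shocks push Y down, so Y falls.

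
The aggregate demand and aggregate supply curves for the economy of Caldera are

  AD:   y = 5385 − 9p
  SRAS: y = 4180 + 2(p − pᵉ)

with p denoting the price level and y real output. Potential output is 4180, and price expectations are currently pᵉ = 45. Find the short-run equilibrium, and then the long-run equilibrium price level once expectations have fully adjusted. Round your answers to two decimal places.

Short run: p = 117.73, y = 4325.45. Long run: p = 133.89.

Short run: with pᵉ = 45, SRAS is y = 4090 + 2p. Setting AD = SRAS gives 1295 = 11p, so p = 117.73 and y = 5385 − 9p = 4325.45.
Output 4325.45 is above potential 4180, so over time expected prices rise and SRAS shifts left until y returns to 4180.
Long run: y = 4180 on the AD curve gives 4180 = 5385 − 9p, so p = 133.89.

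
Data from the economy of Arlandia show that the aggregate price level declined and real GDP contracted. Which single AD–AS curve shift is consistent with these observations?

AD shifted left

P fell and Y fell. An AD shift moves P and Y in the same direction; an SRAS shift moves them in opposite directions.
Here P and Y moved in the same direction, so the AD curve shifted.
Since Y fell, AD shifted left.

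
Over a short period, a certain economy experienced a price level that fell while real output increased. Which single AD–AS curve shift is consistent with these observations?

SRAS shifted right

P fell and Y rose. An AD shift moves P and Y in the same direction; an SRAS shift moves them in opposite directions.
Here P and Y moved in opposite directions, so the SRAS curve shifted.
Since Y rose, SRAS shifted right.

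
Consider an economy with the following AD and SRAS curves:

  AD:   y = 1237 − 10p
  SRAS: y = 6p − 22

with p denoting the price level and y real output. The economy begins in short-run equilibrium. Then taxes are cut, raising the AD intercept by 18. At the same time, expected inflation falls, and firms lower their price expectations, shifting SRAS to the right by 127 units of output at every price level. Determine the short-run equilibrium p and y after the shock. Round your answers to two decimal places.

p = 71.88, y = 536.25

After both shocks: AD is y = 1255 − 10p and SRAS is y = 105 + 6p.
Setting them equal: 1150 = 16p, so p = 71.88.
Substituting into AD, y = 536.25.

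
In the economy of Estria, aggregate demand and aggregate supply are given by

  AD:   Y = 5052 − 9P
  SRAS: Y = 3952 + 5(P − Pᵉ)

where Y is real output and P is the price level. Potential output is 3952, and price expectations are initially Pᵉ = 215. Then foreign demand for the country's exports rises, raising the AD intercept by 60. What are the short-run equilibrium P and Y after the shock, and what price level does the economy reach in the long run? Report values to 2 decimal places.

AD shifts right: new AD is Y = 5112 − 9P. With Pᵉ = 215, SRAS is Y = 2877 + 5P.
Short run: 5112 − 9P = 2877 + 5P gives 2235 = 14P, so P = 159.64 and Y = 5112 − 9P = 3675.21.
Y = 3675.21 is below potential 3952; expectations adjust and SRAS shifts right until Y = 3952.
Long run: on the new AD curve, 3952 = 5112 − 9P gives P = 128.89.

Short run: P = 159.64, Y = 3675.21. Long run: P = 128.89.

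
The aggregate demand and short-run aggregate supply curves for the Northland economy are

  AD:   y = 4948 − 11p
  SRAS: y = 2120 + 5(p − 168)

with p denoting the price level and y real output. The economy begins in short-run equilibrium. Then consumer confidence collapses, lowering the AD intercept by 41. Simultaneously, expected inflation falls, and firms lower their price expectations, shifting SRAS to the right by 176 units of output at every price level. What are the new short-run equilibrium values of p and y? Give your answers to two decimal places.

p = 215.69, y = 2534.44

After both shocks: AD is y = 4907 − 11p and SRAS is y = 1456 + 5p.
Setting them equal: 3451 = 16p, so p = 215.69.
Substituting into AD, y = 2534.44.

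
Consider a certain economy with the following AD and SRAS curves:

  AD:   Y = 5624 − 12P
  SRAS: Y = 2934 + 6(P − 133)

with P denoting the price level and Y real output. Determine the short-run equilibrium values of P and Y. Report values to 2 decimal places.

P = 193.78, Y = 3298.67

Write SRAS as Y = 2934 + 6P − 798 = 2136 + 6P.
Set AD = SRAS: 5624 − 12P = 2136 + 6P, so 3488 = 18P and P = 193.78.
Substituting into AD, Y = 5624 − 12P = 3298.67.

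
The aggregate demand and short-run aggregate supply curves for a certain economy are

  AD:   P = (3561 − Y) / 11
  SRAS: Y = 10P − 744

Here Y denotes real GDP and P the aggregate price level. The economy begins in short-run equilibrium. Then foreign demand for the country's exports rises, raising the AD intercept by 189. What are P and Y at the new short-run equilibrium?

This is a positive demand shock: AD shifts right.
New AD: Y = 3750 − 11P.
Set AD = SRAS: 3750 − 11P = 10P − 744, so 4494 = 21P and P = 214.
Y = 3750 − 11·214 = 1396.

P = 214, Y = 1396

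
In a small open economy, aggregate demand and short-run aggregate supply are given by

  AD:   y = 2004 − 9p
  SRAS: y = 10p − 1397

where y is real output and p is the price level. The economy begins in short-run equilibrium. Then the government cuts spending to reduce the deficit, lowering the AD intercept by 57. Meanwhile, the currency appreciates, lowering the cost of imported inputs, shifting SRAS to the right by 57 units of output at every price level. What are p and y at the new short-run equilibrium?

After both shocks: AD is y = 1947 − 9p and SRAS is y = 10p − 1340.
Setting them equal: 3287 = 19p, so p = 173.
y = 1947 − 9·173 = 390.

p = 173, y = 390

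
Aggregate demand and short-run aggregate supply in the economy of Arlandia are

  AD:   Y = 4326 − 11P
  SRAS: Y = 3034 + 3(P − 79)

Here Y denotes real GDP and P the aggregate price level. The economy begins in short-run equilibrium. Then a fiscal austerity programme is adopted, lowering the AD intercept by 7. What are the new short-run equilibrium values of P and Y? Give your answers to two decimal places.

This is a negative demand shock: AD shifts left.
New AD: Y = 4319 − 11P.
SRAS can be written Y = 2797 + 3P.
Set AD = SRAS: 4319 − 11P = 2797 + 3P, so 1522 = 14P and P = 108.71.
Substituting into AD, Y = 3123.14.

P = 108.71, Y = 3123.14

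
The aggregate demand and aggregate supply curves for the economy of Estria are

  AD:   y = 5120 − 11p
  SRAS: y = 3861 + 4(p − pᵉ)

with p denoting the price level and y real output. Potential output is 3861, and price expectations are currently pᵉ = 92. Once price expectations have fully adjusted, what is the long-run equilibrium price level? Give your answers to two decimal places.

Long-run p = 114.45

Short run: with pᵉ = 92, SRAS is y = 3493 + 4p. Setting AD = SRAS gives 1627 = 15p, so p = 108.47 and y = 5120 − 11p = 3926.87.
Output 3926.87 is above potential 3861, so over time expected prices rise and SRAS shifts left until y returns to 3861.
Long run: y = 3861 on the AD curve gives 3861 = 5120 − 11p, so p = 114.45.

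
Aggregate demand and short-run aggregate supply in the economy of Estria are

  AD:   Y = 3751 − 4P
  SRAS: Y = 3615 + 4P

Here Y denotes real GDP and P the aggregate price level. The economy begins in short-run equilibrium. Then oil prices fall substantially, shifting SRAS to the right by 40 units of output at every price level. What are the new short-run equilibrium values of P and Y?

P = 12, Y = 3703

This is a positive supply shock: SRAS shifts right.
New SRAS: Y = 3655 + 4P.
Set AD = SRAS: 3751 − 4P = 3655 + 4P, so 96 = 8P and P = 12.
Y = 3751 − 4·12 = 3703.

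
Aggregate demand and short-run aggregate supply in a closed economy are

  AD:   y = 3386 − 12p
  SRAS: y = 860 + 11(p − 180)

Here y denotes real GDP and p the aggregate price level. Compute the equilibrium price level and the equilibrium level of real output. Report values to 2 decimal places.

Write SRAS as y = 860 + 11p − 1980 = 11p − 1120.
Set AD = SRAS: 3386 − 12p = 11p − 1120, so 4506 = 23p and p = 195.91.
Substituting into AD, y = 3386 − 12p = 1035.04.

p = 195.91, y = 1035.04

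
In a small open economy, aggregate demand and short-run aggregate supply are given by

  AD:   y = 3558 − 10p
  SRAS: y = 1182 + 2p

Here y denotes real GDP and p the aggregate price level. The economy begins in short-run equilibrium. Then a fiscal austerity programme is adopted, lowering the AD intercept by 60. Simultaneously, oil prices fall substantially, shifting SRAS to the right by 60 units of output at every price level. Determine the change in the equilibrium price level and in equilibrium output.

Δp = -10, Δy = +40

After both shocks: AD is y = 3498 − 10p and SRAS is y = 1242 + 2p.
Setting them equal: 2256 = 12p, so p = 188.
y = 3498 − 10·188 = 1618.
Initially p = 198, y = 1578, so Δp = -10 and Δy = +40.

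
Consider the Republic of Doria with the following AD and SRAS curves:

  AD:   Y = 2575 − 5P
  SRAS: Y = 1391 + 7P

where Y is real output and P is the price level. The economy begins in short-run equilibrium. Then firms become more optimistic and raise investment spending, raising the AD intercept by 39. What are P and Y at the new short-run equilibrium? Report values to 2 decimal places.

P = 101.92, Y = 2104.42

This is a positive demand shock: AD shifts right.
New AD: Y = 2614 − 5P.
Set AD = SRAS: 2614 − 5P = 1391 + 7P, so 1223 = 12P and P = 101.92.
Substituting into AD, Y = 2104.42.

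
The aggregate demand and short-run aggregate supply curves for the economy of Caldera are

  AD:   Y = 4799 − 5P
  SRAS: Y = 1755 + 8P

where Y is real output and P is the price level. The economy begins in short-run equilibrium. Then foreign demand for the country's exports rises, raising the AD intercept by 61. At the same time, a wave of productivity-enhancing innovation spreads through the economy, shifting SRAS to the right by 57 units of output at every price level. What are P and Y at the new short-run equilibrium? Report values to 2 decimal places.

P = 234.46, Y = 3687.69

After both shocks: AD is Y = 4860 − 5P and SRAS is Y = 1812 + 8P.
Setting them equal: 3048 = 13P, so P = 234.46.
Substituting into AD, Y = 3687.69.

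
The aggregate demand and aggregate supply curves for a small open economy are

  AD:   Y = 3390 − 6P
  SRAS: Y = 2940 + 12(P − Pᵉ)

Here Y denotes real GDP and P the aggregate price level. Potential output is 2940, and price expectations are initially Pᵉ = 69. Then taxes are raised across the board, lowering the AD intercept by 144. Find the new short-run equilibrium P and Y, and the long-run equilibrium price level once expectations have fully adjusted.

AD shifts left: new AD is Y = 3246 − 6P. With Pᵉ = 69, SRAS is Y = 2112 + 12P.
Short run: 3246 − 6P = 2112 + 12P gives 1134 = 18P, so P = 63 and Y = 3246 − 6·63 = 2868.
Y = 2868 is below potential 2940; expectations adjust and SRAS shifts right until Y = 2940.
Long run: on the new AD curve, 2940 = 3246 − 6P gives P = 51.

Short run: P = 63, Y = 2868. Long run: P = 51.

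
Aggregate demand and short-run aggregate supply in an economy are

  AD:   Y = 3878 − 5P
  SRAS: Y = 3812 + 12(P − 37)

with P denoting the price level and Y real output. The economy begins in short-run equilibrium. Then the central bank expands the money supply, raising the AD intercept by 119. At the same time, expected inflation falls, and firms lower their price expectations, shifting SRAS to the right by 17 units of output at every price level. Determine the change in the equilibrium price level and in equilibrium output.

After both shocks: AD is Y = 3997 − 5P and SRAS is Y = 3385 + 12P.
Setting them equal: 612 = 17P, so P = 36.
Y = 3997 − 5·36 = 3817.
Initially P = 30, Y = 3728, so ΔP = +6 and ΔY = +89.

ΔP = +6, ΔY = +89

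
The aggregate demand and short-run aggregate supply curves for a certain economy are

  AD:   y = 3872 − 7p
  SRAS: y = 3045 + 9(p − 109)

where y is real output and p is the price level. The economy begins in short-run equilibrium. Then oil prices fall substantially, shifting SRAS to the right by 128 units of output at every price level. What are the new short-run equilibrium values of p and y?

This is a positive supply shock: SRAS shifts right.
New SRAS: y = 2192 + 9p.
Set AD = SRAS: 3872 − 7p = 2192 + 9p, so 1680 = 16p and p = 105.
y = 3872 − 7·105 = 3137.

p = 105, y = 3137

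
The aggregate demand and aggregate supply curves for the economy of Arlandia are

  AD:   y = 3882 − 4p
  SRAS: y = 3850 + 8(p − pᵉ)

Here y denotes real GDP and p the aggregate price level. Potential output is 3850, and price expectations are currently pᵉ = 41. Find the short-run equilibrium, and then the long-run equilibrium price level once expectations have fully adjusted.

Short run: p = 30, y = 3762. Long run: p = 8.

Short run: with pᵉ = 41, SRAS is y = 3522 + 8p. Setting AD = SRAS gives 360 = 12p, so p = 30 and y = 3882 − 4·30 = 3762.
Output 3762 is below potential 3850, so over time expected prices fall and SRAS shifts right until y returns to 3850.
Long run: y = 3850 on the AD curve gives 3850 = 3882 − 4p, so p = 8.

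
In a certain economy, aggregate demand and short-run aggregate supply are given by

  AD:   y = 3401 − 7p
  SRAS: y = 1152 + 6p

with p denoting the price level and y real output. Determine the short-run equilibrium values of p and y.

p = 173, y = 2190

Set AD = SRAS: 3401 − 7p = 1152 + 6p, so 2249 = 13p and p = 173.
Then y = 3401 − 7·173 = 2190.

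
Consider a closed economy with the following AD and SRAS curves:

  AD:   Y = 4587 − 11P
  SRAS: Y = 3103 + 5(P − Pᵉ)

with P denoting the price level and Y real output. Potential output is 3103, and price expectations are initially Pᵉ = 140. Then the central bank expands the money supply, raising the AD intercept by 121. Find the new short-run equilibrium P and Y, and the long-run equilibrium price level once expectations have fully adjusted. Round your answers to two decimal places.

Short run: P = 144.06, Y = 3123.31. Long run: P = 145.91.

AD shifts right: new AD is Y = 4708 − 11P. With Pᵉ = 140, SRAS is Y = 2403 + 5P.
Short run: 4708 − 11P = 2403 + 5P gives 2305 = 16P, so P = 144.06 and Y = 4708 − 11P = 3123.31.
Y = 3123.31 is above potential 3103; expectations adjust and SRAS shifts left until Y = 3103.
Long run: on the new AD curve, 3103 = 4708 − 11P gives P = 145.91.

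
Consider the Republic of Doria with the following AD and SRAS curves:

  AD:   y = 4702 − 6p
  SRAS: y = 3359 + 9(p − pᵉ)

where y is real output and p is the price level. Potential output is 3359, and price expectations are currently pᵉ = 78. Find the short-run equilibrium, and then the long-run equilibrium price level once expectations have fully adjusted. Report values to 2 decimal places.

Short run: p = 136.33, y = 3884.00. Long run: p = 223.83.

Short run: with pᵉ = 78, SRAS is y = 2657 + 9p. Setting AD = SRAS gives 2045 = 15p, so p = 136.33 and y = 4702 − 6p = 3884.00.
Output 3884.00 is above potential 3359, so over time expected prices rise and SRAS shifts left until y returns to 3359.
Long run: y = 3359 on the AD curve gives 3359 = 4702 − 6p, so p = 223.83.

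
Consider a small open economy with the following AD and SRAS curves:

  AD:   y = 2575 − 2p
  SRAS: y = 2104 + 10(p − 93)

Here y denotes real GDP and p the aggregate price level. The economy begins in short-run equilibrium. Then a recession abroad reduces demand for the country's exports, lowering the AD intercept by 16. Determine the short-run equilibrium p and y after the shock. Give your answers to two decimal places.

p = 115.42, y = 2328.17

This is a negative demand shock: AD shifts left.
New AD: y = 2559 − 2p.
SRAS can be written y = 1174 + 10p.
Set AD = SRAS: 2559 − 2p = 1174 + 10p, so 1385 = 12p and p = 115.42.
Substituting into AD, y = 2328.17.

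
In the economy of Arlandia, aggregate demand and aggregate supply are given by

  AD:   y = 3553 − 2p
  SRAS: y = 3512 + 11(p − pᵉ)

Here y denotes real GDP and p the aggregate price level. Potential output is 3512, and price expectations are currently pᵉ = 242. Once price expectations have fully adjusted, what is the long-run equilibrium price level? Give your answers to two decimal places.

Short run: with pᵉ = 242, SRAS is y = 850 + 11p. Setting AD = SRAS gives 2703 = 13p, so p = 207.92 and y = 3553 − 2p = 3137.15.
Output 3137.15 is below potential 3512, so over time expected prices fall and SRAS shifts right until y returns to 3512.
Long run: y = 3512 on the AD curve gives 3512 = 3553 − 2p, so p = 20.50.

Long-run p = 20.50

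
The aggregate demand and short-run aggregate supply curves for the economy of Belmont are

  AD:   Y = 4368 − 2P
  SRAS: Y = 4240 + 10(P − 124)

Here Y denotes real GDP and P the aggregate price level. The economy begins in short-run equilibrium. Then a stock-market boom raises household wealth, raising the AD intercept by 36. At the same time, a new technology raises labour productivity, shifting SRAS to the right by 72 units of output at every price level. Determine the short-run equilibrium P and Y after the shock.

After both shocks: AD is Y = 4404 − 2P and SRAS is Y = 3072 + 10P.
Setting them equal: 1332 = 12P, so P = 111.
Y = 4404 − 2·111 = 4182.

P = 111, Y = 4182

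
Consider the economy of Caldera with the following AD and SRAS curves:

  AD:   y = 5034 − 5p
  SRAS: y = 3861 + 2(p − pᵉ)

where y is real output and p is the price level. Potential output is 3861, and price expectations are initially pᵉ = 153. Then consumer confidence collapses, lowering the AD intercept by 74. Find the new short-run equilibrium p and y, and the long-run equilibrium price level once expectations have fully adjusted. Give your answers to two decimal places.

AD shifts left: new AD is y = 4960 − 5p. With pᵉ = 153, SRAS is y = 3555 + 2p.
Short run: 4960 − 5p = 3555 + 2p gives 1405 = 7p, so p = 200.71 and y = 4960 − 5p = 3956.43.
y = 3956.43 is above potential 3861; expectations adjust and SRAS shifts left until y = 3861.
Long run: on the new AD curve, 3861 = 4960 − 5p gives p = 219.80.

Short run: p = 200.71, y = 3956.43. Long run: p = 219.80.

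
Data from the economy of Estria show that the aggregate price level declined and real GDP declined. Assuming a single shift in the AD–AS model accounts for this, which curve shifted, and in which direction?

AD shifted left

P fell and Y fell. An AD shift moves P and Y in the same direction; an SRAS shift moves them in opposite directions.
Here P and Y moved in the same direction, so the AD curve shifted.
Since Y fell, AD shifted left.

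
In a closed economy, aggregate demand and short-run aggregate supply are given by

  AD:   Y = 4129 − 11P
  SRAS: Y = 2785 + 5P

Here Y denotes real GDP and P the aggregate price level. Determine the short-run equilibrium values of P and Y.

Set AD = SRAS: 4129 − 11P = 2785 + 5P, so 1344 = 16P and P = 84.
Then Y = 4129 − 11·84 = 3205.

P = 84, Y = 3205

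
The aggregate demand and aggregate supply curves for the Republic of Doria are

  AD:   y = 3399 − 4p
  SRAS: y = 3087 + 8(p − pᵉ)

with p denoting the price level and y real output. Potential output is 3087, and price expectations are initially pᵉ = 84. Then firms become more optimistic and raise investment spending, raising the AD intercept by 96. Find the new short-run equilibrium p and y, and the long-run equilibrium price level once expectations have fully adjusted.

Short run: p = 90, y = 3135. Long run: p = 102.

AD shifts right: new AD is y = 3495 − 4p. With pᵉ = 84, SRAS is y = 2415 + 8p.
Short run: 3495 − 4p = 2415 + 8p gives 1080 = 12p, so p = 90 and y = 3495 − 4·90 = 3135.
y = 3135 is above potential 3087; expectations adjust and SRAS shifts left until y = 3087.
Long run: on the new AD curve, 3087 = 3495 − 4p gives p = 102.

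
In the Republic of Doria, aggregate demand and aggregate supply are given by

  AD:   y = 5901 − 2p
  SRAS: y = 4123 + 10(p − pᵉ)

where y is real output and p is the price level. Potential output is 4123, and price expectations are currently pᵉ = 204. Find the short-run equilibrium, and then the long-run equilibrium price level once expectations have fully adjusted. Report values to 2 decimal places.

Short run: p = 318.17, y = 5264.67. Long run: p = 889.00.

Short run: with pᵉ = 204, SRAS is y = 2083 + 10p. Setting AD = SRAS gives 3818 = 12p, so p = 318.17 and y = 5901 − 2p = 5264.67.
Output 5264.67 is above potential 4123, so over time expected prices rise and SRAS shifts left until y returns to 4123.
Long run: y = 4123 on the AD curve gives 4123 = 5901 − 2p, so p = 889.00.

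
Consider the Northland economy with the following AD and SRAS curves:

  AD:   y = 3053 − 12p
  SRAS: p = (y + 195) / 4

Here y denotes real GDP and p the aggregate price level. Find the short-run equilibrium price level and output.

Rearrange SRAS to y = 4p − 195.
Set AD = SRAS: 3053 − 12p = 4p − 195, so 3248 = 16p and p = 203.
Then y = 3053 − 12·203 = 617.

p = 203, y = 617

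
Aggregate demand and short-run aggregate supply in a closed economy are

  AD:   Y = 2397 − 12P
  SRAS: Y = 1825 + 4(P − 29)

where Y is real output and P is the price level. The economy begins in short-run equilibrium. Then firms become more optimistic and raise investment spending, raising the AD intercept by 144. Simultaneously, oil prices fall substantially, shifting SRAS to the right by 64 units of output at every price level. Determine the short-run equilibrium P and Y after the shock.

After both shocks: AD is Y = 2541 − 12P and SRAS is Y = 1773 + 4P.
Setting them equal: 768 = 16P, so P = 48.
Y = 2541 − 12·48 = 1965.

P = 48, Y = 1965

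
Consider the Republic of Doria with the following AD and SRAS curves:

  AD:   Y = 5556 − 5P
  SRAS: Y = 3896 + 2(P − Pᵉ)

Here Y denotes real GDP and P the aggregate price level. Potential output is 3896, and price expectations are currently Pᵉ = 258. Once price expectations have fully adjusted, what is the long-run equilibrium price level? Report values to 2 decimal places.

Short run: with Pᵉ = 258, SRAS is Y = 3380 + 2P. Setting AD = SRAS gives 2176 = 7P, so P = 310.86 and Y = 5556 − 5P = 4001.71.
Output 4001.71 is above potential 3896, so over time expected prices rise and SRAS shifts left until Y returns to 3896.
Long run: Y = 3896 on the AD curve gives 3896 = 5556 − 5P, so P = 332.00.

Long-run P = 332.00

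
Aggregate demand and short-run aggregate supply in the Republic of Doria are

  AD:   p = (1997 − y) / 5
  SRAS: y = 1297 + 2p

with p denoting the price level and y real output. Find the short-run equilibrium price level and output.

Rearrange AD to y = 1997 − 5p.
Set AD = SRAS: 1997 − 5p = 1297 + 2p, so 700 = 7p and p = 100.
Then y = 1997 − 5·100 = 1497.

p = 100, y = 1497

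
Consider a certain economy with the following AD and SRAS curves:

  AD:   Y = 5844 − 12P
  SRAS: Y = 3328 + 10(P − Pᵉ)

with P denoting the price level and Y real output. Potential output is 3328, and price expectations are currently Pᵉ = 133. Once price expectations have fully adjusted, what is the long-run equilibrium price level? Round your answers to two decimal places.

Short run: with Pᵉ = 133, SRAS is Y = 1998 + 10P. Setting AD = SRAS gives 3846 = 22P, so P = 174.82 and Y = 5844 − 12P = 3746.18.
Output 3746.18 is above potential 3328, so over time expected prices rise and SRAS shifts left until Y returns to 3328.
Long run: Y = 3328 on the AD curve gives 3328 = 5844 − 12P, so P = 209.67.

Long-run P = 209.67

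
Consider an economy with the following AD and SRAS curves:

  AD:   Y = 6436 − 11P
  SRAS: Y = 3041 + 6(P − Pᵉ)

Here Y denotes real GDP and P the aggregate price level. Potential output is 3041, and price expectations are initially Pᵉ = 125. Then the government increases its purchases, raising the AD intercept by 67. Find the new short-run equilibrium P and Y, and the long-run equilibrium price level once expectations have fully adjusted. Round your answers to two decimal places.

Short run: P = 247.76, Y = 3777.59. Long run: P = 314.73.

AD shifts right: new AD is Y = 6503 − 11P. With Pᵉ = 125, SRAS is Y = 2291 + 6P.
Short run: 6503 − 11P = 2291 + 6P gives 4212 = 17P, so P = 247.76 and Y = 6503 − 11P = 3777.59.
Y = 3777.59 is above potential 3041; expectations adjust and SRAS shifts left until Y = 3041.
Long run: on the new AD curve, 3041 = 6503 − 11P gives P = 314.73.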